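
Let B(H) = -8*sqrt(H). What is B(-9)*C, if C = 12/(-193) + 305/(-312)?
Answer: 62609*I/2509 ≈ 24.954*I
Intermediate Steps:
C = -62609/60216 (C = 12*(-1/193) + 305*(-1/312) = -12/193 - 305/312 = -62609/60216 ≈ -1.0397)
B(-9)*C = -24*I*(-62609/60216) = 62609*I/2509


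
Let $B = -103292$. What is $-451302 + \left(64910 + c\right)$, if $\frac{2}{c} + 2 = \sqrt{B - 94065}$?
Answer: $- \frac{76258711516}{197361} - \frac{2 i \sqrt{197357}}{197361} \approx -3.8639 \cdot 10^{5} - 0.0045019 i$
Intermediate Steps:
$c = \frac{2}{-2 + i \sqrt{197357}}$ ($c = \frac{2}{-2 + \sqrt{-103292 - 94065}} = \frac{2}{-2 + \sqrt{-197357}} = \frac{2}{-2 + i \sqrt{197357}} \approx -2.0267 \cdot 10^{-5} - 0.0045019 i$)
$-451302 + \left(64910 + c\right) = -451302 + \left(64910 - \left(\frac{4}{197361} + \frac{2 i \sqrt{197357}}{197361}\right)\right) = -451302 + \left(\frac{12810702506}{197361} - \frac{2 i \sqrt{197357}}{197361}\right) = - \frac{76258711516}{197361} - \frac{2 i \sqrt{197357}}{197361}$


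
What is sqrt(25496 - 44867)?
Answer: I*sqrt(19371) ≈ 139.18*I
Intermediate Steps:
sqrt(25496 - 44867) = sqrt(-19371) = I*sqrt(19371)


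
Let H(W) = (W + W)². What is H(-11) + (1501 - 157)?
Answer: 1828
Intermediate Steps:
H(W) = 4*W² (H(W) = (2*W)² = 4*W²)
H(-11) + (1501 - 157) = 4*(-11)² + (1501 - 157) = 4*121 + 1344 = 484 + 1344 = 1828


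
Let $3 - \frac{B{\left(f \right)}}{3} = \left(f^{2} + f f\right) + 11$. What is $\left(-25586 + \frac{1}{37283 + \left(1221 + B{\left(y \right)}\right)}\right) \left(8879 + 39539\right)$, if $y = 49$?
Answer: $- \frac{14911711800867}{12037} \approx -1.2388 \cdot 10^{9}$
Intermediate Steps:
$B{\left(f \right)} = -24 - 6 f^{2}$ ($B{\left(f \right)} = 9 - 3 \left(\left(f^{2} + f f\right) + 11\right) = 9 - 3 \left(\left(f^{2} + f^{2}\right) + 11\right) = 9 - 3 \left(2 f^{2} + 11\right) = 9 - 3 \left(11 + 2 f^{2}\right) = 9 - \left(33 + 6 f^{2}\right) = -24 - 6 f^{2}$)
$\left(-25586 + \frac{1}{37283 + \left(1221 + B{\left(y \right)}\right)}\right) \left(8879 + 39539\right) = \left(-25586 + \frac{1}{37283 + \left(1221 - \left(24 + 6 \cdot 49^{2}\right)\right)}\right) \left(8879 + 39539\right) = \left(-25586 + \frac{1}{37283 + \left(1221 - 14430\right)}\right) 48418 = \left(-25586 + \frac{1}{37283 - 13209}\right) 48418 = \left(-25586 + \frac{1}{24074}\right) 48418 = \left(- \frac{615957363}{24074}\right) 48418 = - \frac{14911711800867}{12037}$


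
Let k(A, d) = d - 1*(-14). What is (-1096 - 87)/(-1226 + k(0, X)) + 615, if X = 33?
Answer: 726268/1179 ≈ 616.00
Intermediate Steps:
k(A, d) = 14 + d (k(A, d) = d + 14 = 14 + d)
(-1096 - 87)/(-1226 + k(0, X)) + 615 = (-1096 - 87)/(-1226 + (14 + 33)) + 615 = -1183/(-1226 + 47) + 615 = -1183/(-1179) + 615 = -1183*(-1/1179) + 615 = 1183/1179 + 615 = 726268/1179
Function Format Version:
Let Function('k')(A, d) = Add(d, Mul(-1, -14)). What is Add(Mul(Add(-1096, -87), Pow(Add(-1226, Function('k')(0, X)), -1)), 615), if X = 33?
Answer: Rational(726268, 1179) ≈ 616.00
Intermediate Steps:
Function('k')(A, d) = Add(14, d) (Function('k')(A, d) = Add(d, 14) = Add(14, d))
Add(Mul(Add(-1096, -87), Pow(Add(-1226, Function('k')(0, X)), -1)), 615) = Add(Mul(Add(-1096, -87), Pow(Add(-1226, Add(14, 33)), -1)), 615) = Add(Mul(-1183, Pow(Add(-1226, 47), -1)), 615) = Add(Mul(-1183, Pow(-1179, -1)), 615) = Add(Mul(-1183, Rational(-1, 1179)), 615) = Add(Rational(1183, 1179), 615) = Rational(726268, 1179)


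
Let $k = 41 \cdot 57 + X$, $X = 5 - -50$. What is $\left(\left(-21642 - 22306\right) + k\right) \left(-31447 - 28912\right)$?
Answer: $2508278604$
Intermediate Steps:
$X = 55$ ($X = 5 + 50 = 55$)
$k = 2392$ ($k = 41 \cdot 57 + 55 = 2337 + 55 = 2392$)
$\left(\left(-21642 - 22306\right) + k\right) \left(-31447 - 28912\right) = \left(\left(-21642 - 22306\right) + 2392\right) \left(-31447 - 28912\right) = \left(-43948 + 2392\right) \left(-60359\right) = \left(-41556\right) \left(-60359\right) = 2508278604$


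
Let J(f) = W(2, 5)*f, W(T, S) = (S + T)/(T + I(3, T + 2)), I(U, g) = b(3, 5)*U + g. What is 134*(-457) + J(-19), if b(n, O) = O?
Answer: -183733/3 ≈ -61244.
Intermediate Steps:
I(U, g) = g + 5*U (I(U, g) = 5*U + g = g + 5*U)
W(T, S) = (S + T)/(17 + 2*T) (W(T, S) = (S + T)/(T + ((T + 2) + 5*3)) = (S + T)/(T + ((2 + T) + 15)) = (S + T)/(T + (17 + T)) = (S + T)/(17 + 2*T))
J(f) = f/3 (J(f) = ((5 + 2)/(17 + 2*2))*f = (7/(17 + 4))*f = (7/21)*f = ((1/21)*7)*f = f/3)
134*(-457) + J(-19) = 134*(-457) + (1/3)*(-19) = -61238 - 19/3 = -183733/3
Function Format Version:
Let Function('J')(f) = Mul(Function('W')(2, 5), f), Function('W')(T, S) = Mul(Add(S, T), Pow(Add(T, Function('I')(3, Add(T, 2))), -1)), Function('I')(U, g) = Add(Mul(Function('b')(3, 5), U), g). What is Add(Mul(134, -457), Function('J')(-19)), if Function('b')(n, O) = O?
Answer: Rational(-183733, 3) ≈ -61244.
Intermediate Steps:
Function('I')(U, g) = Add(g, Mul(5, U)) (Function('I')(U, g) = Add(Mul(5, U), g) = Add(g, Mul(5, U)))
Function('W')(T, S) = Mul(Pow(Add(17, Mul(2, T)), -1), Add(S, T)) (Function('W')(T, S) = Mul(Add(S, T), Pow(Add(T, Add(Add(T, 2), Mul(5, 3))), -1)) = Mul(Add(S, T), Pow(Add(T, Add(Add(2, T), 15)), -1)) = Mul(Add(S, T), Pow(Add(T, Add(17, T)), -1)) = Mul(Add(S, T), Pow(Add(17, Mul(2, T)), -1)) = Mul(Pow(Add(17, Mul(2, T)), -1), Add(S, T)))
Function('J')(f) = Mul(Rational(1, 3), f) (Function('J')(f) = Mul(Mul(Pow(Add(17, Mul(2, 2)), -1), Add(5, 2)), f) = Mul(Mul(Pow(Add(17, 4), -1), 7), f) = Mul(Mul(Pow(21, -1), 7), f) = Mul(Mul(Rational(1, 21), 7), f) = Mul(Rational(1, 3), f))
Add(Mul(134, -457), Function('J')(-19)) = Add(Mul(134, -457), Mul(Rational(1, 3), -19)) = Add(-61238, Rational(-19, 3)) = Rational(-183733, 3)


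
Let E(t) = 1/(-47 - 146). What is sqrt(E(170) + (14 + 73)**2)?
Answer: 4*sqrt(17621093)/193 ≈ 87.000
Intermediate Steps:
E(t) = -1/193 (E(t) = 1/(-193) = -1/193)
sqrt(E(170) + (14 + 73)**2) = sqrt(-1/193 + (14 + 73)**2) = sqrt(-1/193 + 87**2) = sqrt(-1/193 + 7569) = sqrt(1460816/193) = 4*sqrt(17621093)/193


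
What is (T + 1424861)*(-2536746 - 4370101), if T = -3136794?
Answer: 11824059305251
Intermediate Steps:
(T + 1424861)*(-2536746 - 4370101) = (-3136794 + 1424861)*(-2536746 - 4370101) = -1711933*(-6906847) = 11824059305251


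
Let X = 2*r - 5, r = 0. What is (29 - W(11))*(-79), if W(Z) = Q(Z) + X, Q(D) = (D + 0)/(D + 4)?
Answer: -39421/15 ≈ -2628.1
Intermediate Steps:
X = -5 (X = 2*0 - 5 = 0 - 5 = -5)
Q(D) = D/(4 + D)
W(Z) = -5 + Z/(4 + Z) (W(Z) = Z/(4 + Z) - 5 = -5 + Z/(4 + Z))
(29 - W(11))*(-79) = (29 - 4*(-5 - 1*11)/(4 + 11))*(-79) = (29 - 4*(-5 - 11)/15)*(-79) = (29 - 4*(-16)/15)*(-79) = (29 - 1*(-64/15))*(-79) = (29 + 64/15)*(-79) = (499/15)*(-79) = -39421/15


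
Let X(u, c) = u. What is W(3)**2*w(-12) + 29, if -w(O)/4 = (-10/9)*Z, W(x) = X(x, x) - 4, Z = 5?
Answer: 461/9 ≈ 51.222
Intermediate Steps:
W(x) = -4 + x (W(x) = x - 4 = -4 + x)
w(O) = 200/9 (w(O) = -4*(-10/9)*5 = -4*(-10*1/9)*5 = -(-40)*5/9 = -4*(-50/9) = 200/9)
W(3)**2*w(-12) + 29 = (-4 + 3)**2*(200/9) + 29 = (-1)**2*(200/9) + 29 = 1*(200/9) + 29 = 200/9 + 29 = 461/9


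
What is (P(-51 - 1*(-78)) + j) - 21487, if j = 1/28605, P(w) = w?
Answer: -613863299/28605 ≈ -21460.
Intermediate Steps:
j = 1/28605 ≈ 3.4959e-5
(P(-51 - 1*(-78)) + j) - 21487 = ((-51 - 1*(-78)) + 1/28605) - 21487 = ((-51 + 78) + 1/28605) - 21487 = (27 + 1/28605) - 21487 = 772336/28605 - 21487 = -613863299/28605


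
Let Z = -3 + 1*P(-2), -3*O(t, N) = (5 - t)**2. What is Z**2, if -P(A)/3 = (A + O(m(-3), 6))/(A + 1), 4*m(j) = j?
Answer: 452929/256 ≈ 1769.3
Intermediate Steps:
m(j) = j/4
O(t, N) = -(5 - t)**2/3
P(A) = -3*(-529/48 + A)/(1 + A) (P(A) = -3*(A - (-5 + (1/4)*(-3))**2/3)/(A + 1) = -3*(A - (-5 - 3/4)**2/3)/(1 + A) = -3*(A - (-23/4)**2/3)/(1 + A) = -3*(A - 1/3*529/16)/(1 + A) = -3*(A - 529/48)/(1 + A) = -3*(-529/48 + A)/(1 + A))
Z = -673/16 (Z = -3 + 1*((529 - 48*(-2))/(16*(1 - 2))) = -3 + 1*((1/16)*(529 + 96)/(-1)) = -3 + 1*((1/16)*(-1)*625) = -3 + 1*(-625/16) = -3 - 625/16 = -673/16 ≈ -42.063)
Z**2 = (-673/16)**2 = 452929/256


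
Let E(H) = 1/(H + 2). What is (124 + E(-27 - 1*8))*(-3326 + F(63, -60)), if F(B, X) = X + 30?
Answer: -13729396/33 ≈ -4.1604e+5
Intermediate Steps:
F(B, X) = 30 + X
E(H) = 1/(2 + H)
(124 + E(-27 - 1*8))*(-3326 + F(63, -60)) = (124 + 1/(2 + (-27 - 1*8)))*(-3326 + (30 - 60)) = (124 + 1/(2 + (-27 - 8)))*(-3326 - 30) = (124 + 1/(2 - 35))*(-3356) = (124 + 1/(-33))*(-3356) = (124 - 1/33)*(-3356) = (4091/33)*(-3356) = -13729396/33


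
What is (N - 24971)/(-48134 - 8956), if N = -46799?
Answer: 7177/5709 ≈ 1.2571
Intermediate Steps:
(N - 24971)/(-48134 - 8956) = (-46799 - 24971)/(-48134 - 8956) = -71770/(-57090) = -71770*(-1/57090) = 7177/5709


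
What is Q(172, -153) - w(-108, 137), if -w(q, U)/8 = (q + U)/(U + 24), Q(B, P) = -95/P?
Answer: 50791/24633 ≈ 2.0619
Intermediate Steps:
w(q, U) = -8*(U + q)/(24 + U) (w(q, U) = -8*(q + U)/(U + 24) = -8*(U + q)/(24 + U))
Q(172, -153) - w(-108, 137) = -95/(-153) - 8*(-1*137 - 1*(-108))/(24 + 137) = -95*(-1/153) - 8*(-137 + 108)/161 = 95/153 - 8*(-29)/161 = 95/153 - 1*(-232/161) = 95/153 + 232/161 = 50791/24633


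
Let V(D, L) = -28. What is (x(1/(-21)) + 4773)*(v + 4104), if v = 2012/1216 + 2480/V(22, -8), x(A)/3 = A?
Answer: 142800236865/7448 ≈ 1.9173e+7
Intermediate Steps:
x(A) = 3*A
v = -184959/2128 (v = 2012/1216 + 2480/(-28) = 2012*(1/1216) + 2480*(-1/28) = 503/304 - 620/7 = -184959/2128 ≈ -86.917)
(x(1/(-21)) + 4773)*(v + 4104) = (3/(-21) + 4773)*(-184959/2128 + 4104) = (3*(-1/21) + 4773)*(8548353/2128) = (-⅐ + 4773)*(8548353/2128) = (33410/7)*(8548353/2128) = 142800236865/7448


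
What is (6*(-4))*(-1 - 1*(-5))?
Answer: -96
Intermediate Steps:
(6*(-4))*(-1 - 1*(-5)) = -24*(-1 + 5) = -24*4 = -96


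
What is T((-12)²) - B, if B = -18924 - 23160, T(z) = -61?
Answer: 42023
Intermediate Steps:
B = -42084
T((-12)²) - B = -61 - 1*(-42084) = -61 + 42084 = 42023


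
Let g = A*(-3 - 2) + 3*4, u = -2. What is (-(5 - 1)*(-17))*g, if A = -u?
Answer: 136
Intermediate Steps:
A = 2 (A = -1*(-2) = 2)
g = 2 (g = 2*(-3 - 2) + 3*4 = 2*(-5) + 12 = -10 + 12 = 2)
(-(5 - 1)*(-17))*g = (-(5 - 1)*(-17))*2 = (-1*4*(-17))*2 = -4*(-17)*2 = 68*2 = 136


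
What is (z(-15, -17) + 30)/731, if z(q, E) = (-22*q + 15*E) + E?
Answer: 88/731 ≈ 0.12038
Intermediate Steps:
z(q, E) = -22*q + 16*E
(z(-15, -17) + 30)/731 = ((-22*(-15) + 16*(-17)) + 30)/731 = ((330 - 272) + 30)*(1/731) = (58 + 30)*(1/731) = 88*(1/731) = 88/731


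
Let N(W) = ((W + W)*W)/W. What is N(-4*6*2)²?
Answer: 9216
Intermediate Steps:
N(W) = 2*W (N(W) = ((2*W)*W)/W = (2*W²)/W = 2*W)
N(-4*6*2)² = (2*(-4*6*2))² = (2*(-24*2))² = (2*(-48))² = (-96)² = 9216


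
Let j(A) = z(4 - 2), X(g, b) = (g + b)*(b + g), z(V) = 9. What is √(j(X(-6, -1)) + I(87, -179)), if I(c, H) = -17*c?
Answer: 7*I*√30 ≈ 38.341*I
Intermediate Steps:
X(g, b) = (b + g)² (X(g, b) = (b + g)*(b + g) = (b + g)²)
j(A) = 9
√(j(X(-6, -1)) + I(87, -179)) = √(9 - 17*87) = √(9 - 1479) = √(-1470) = 7*I*√30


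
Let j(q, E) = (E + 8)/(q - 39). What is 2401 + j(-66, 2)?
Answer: 50419/21 ≈ 2400.9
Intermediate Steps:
j(q, E) = (8 + E)/(-39 + q)
2401 + j(-66, 2) = 2401 + (8 + 2)/(-39 - 66) = 2401 + 10/(-105) = 2401 - 1/105*10 = 2401 - 2/21 = 50419/21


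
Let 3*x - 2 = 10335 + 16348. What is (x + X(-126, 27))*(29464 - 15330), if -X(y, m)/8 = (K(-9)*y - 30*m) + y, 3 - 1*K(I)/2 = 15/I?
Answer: 364529994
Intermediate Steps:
x = 8895 (x = ⅔ + (10335 + 16348)/3 = ⅔ + (⅓)*26683 = ⅔ + 26683/3 = 8895)
K(I) = 6 - 30/I
X(y, m) = 240*m - 248*y/3 (X(y, m) = -8*(((6 - 30/(-9))*y - 30*m) + y) = -8*(((6 - 30*(-⅑))*y - 30*m) + y) = -8*(((6 + 10/3)*y - 30*m) + y) = -8*((28*y/3 - 30*m) + y) = -8*((-30*m + 28*y/3) + y) = -8*(-30*m + 31*y/3) = 240*m - 248*y/3)
(x + X(-126, 27))*(29464 - 15330) = (8895 + (240*27 - 248/3*(-126)))*(29464 - 15330) = (8895 + (6480 + 10416))*14134 = (8895 + 16896)*14134 = 25791*14134 = 364529994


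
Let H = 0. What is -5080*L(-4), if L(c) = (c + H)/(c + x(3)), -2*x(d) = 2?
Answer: -4064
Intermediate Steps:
x(d) = -1 (x(d) = -1/2*2 = -1)
L(c) = c/(-1 + c) (L(c) = (c + 0)/(c - 1) = c/(-1 + c))
-5080*L(-4) = -(-20320)/(-1 - 4) = -(-20320)/(-5) = -(-20320)*(-1)/5 = -5080*4/5 = -4064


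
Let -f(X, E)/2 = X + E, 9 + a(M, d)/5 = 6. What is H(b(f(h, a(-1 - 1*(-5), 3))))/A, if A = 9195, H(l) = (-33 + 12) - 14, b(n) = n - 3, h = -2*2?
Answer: -7/1839 ≈ -0.0038064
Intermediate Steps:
a(M, d) = -15 (a(M, d) = -45 + 5*6 = -45 + 30 = -15)
h = -4
f(X, E) = -2*E - 2*X (f(X, E) = -2*(X + E) = -2*(E + X) = -2*E - 2*X)
b(n) = -3 + n
H(l) = -35 (H(l) = -21 - 14 = -35)
H(b(f(h, a(-1 - 1*(-5), 3))))/A = -35/9195 = -35*1/9195 = -7/1839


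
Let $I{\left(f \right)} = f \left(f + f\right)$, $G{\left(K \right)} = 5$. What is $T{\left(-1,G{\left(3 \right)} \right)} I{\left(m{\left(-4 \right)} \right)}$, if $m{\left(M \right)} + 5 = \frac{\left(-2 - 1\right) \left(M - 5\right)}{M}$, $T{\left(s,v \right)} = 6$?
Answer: $\frac{6627}{4} \approx 1656.8$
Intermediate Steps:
$m{\left(M \right)} = -5 + \frac{15 - 3 M}{M}$ ($m{\left(M \right)} = -5 + \frac{\left(-2 - 1\right) \left(M - 5\right)}{M} = -5 + \frac{\left(-3\right) \left(-5 + M\right)}{M} = -5 + \frac{15 - 3 M}{M}$)
$I{\left(f \right)} = 2 f^{2}$ ($I{\left(f \right)} = f 2 f = 2 f^{2}$)
$T{\left(-1,G{\left(3 \right)} \right)} I{\left(m{\left(-4 \right)} \right)} = 6 \cdot 2 \left(-8 + \frac{15}{-4}\right)^{2} = 6 \cdot 2 \left(-8 + 15 \left(- \frac{1}{4}\right)\right)^{2} = 6 \cdot 2 \left(-8 - \frac{15}{4}\right)^{2} = 6 \cdot 2 \left(- \frac{47}{4}\right)^{2} = 6 \cdot 2 \cdot \frac{2209}{16} = 6 \cdot \frac{2209}{8} = \frac{6627}{4}$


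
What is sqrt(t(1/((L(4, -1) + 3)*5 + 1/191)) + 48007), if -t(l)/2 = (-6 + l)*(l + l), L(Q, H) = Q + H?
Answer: 3*sqrt(175198373723)/5731 ≈ 219.11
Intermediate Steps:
L(Q, H) = H + Q
t(l) = -4*l*(-6 + l) (t(l) = -2*(-6 + l)*(l + l) = -2*(-6 + l)*2*l = -4*l*(-6 + l))
sqrt(t(1/((L(4, -1) + 3)*5 + 1/191)) + 48007) = sqrt(4*(6 - 1/(((-1 + 4) + 3)*5 + 1/191))/(((-1 + 4) + 3)*5 + 1/191) + 48007) = sqrt(4*(6 - 1/((3 + 3)*5 + 1/191))/((3 + 3)*5 + 1/191) + 48007) = sqrt(4*(6 - 1/(6*5 + 1/191))/(6*5 + 1/191) + 48007) = sqrt(4*(6 - 1/(30 + 1/191))/(30 + 1/191) + 48007) = sqrt(4*(6 - 1/5731/191)/(5731/191) + 48007) = sqrt(4*(191/5731)*(6 - 1*191/5731) + 48007) = sqrt(4*(191/5731)*(6 - 191/5731) + 48007) = sqrt(4*(191/5731)*(34195/5731) + 48007) = sqrt(26124980/32844361 + 48007) = sqrt(1576785363507/32844361) = 3*sqrt(175198373723)/5731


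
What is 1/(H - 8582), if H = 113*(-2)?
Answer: -1/8808 ≈ -0.00011353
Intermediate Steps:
H = -226
1/(H - 8582) = 1/(-226 - 8582) = 1/(-8808) = -1/8808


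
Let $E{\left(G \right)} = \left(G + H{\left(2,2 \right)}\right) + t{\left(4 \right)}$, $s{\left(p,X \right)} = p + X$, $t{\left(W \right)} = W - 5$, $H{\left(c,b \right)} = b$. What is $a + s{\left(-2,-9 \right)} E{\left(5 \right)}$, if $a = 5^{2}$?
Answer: $-41$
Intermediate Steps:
$a = 25$
$t{\left(W \right)} = -5 + W$
$s{\left(p,X \right)} = X + p$
$E{\left(G \right)} = 1 + G$ ($E{\left(G \right)} = \left(G + 2\right) + \left(-5 + 4\right) = \left(2 + G\right) - 1 = 1 + G$)
$a + s{\left(-2,-9 \right)} E{\left(5 \right)} = 25 + \left(-9 - 2\right) \left(1 + 5\right) = 25 - 66 = -41$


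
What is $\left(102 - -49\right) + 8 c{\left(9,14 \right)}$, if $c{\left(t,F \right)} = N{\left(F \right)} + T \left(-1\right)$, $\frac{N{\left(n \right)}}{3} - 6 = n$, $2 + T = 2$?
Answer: $631$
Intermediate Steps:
$T = 0$ ($T = -2 + 2 = 0$)
$N{\left(n \right)} = 18 + 3 n$
$c{\left(t,F \right)} = 18 + 3 F$ ($c{\left(t,F \right)} = \left(18 + 3 F\right) + 0 \left(-1\right) = \left(18 + 3 F\right) + 0 = 18 + 3 F$)
$\left(102 - -49\right) + 8 c{\left(9,14 \right)} = \left(102 - -49\right) + 8 \left(18 + 3 \cdot 14\right) = \left(102 + 49\right) + 8 \left(18 + 42\right) = 151 + 8 \cdot 60 = 151 + 480 = 631$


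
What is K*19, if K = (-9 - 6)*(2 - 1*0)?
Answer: -570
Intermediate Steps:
K = -30 (K = -15*(2 + 0) = -15*2 = -30)
K*19 = -30*19 = -570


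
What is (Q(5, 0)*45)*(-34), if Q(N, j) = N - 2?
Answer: -4590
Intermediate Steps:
Q(N, j) = -2 + N
(Q(5, 0)*45)*(-34) = ((-2 + 5)*45)*(-34) = (3*45)*(-34) = 135*(-34) = -4590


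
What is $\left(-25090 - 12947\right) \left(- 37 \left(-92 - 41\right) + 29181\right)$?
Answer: $-1297137774$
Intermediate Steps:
$\left(-25090 - 12947\right) \left(- 37 \left(-92 - 41\right) + 29181\right) = - 38037 \left(\left(-37\right) \left(-133\right) + 29181\right) = - 38037 \left(4921 + 29181\right) = \left(-38037\right) 34102 = -1297137774$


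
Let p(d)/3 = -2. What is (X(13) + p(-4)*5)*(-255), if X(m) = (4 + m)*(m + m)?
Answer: -105060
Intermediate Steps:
X(m) = 2*m*(4 + m) (X(m) = (4 + m)*(2*m) = 2*m*(4 + m))
p(d) = -6 (p(d) = 3*(-2) = -6)
(X(13) + p(-4)*5)*(-255) = (2*13*(4 + 13) - 6*5)*(-255) = (2*13*17 - 30)*(-255) = (442 - 30)*(-255) = 412*(-255) = -105060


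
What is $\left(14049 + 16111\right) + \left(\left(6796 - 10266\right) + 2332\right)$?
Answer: $29022$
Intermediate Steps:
$\left(14049 + 16111\right) + \left(\left(6796 - 10266\right) + 2332\right) = 30160 + \left(-3470 + 2332\right) = 30160 - 1138 = 29022$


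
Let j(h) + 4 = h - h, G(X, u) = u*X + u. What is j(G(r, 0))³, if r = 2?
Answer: -64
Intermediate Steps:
G(X, u) = u + X*u (G(X, u) = X*u + u = u + X*u)
j(h) = -4 (j(h) = -4 + (h - h) = -4 + 0 = -4)
j(G(r, 0))³ = (-4)³ = -64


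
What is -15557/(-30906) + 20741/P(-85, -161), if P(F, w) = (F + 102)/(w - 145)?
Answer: -11538368671/30906 ≈ -3.7334e+5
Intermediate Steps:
P(F, w) = (102 + F)/(-145 + w)
-15557/(-30906) + 20741/P(-85, -161) = -15557/(-30906) + 20741/(((102 - 85)/(-145 - 161))) = -15557*(-1/30906) + 20741/((17/(-306))) = 15557/30906 + 20741/((-1/306*17)) = 15557/30906 + 20741/(-1/18) = 15557/30906 + 20741*(-18) = 15557/30906 - 373338 = -11538368671/30906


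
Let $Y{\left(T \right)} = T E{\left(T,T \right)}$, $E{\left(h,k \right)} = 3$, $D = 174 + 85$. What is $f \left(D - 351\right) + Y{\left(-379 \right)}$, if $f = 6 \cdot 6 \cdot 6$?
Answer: $-21009$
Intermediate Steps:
$D = 259$
$f = 216$ ($f = 36 \cdot 6 = 216$)
$Y{\left(T \right)} = 3 T$ ($Y{\left(T \right)} = T 3 = 3 T$)
$f \left(D - 351\right) + Y{\left(-379 \right)} = 216 \left(259 - 351\right) + 3 \left(-379\right) = 216 \left(-92\right) - 1137 = -19872 - 1137 = -21009$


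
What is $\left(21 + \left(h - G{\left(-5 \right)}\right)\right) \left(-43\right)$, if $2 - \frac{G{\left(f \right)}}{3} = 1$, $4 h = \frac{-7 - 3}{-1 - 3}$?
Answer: $- \frac{6407}{8} \approx -800.88$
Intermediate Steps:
$h = \frac{5}{8}$ ($h = \frac{\left(-7 - 3\right) \frac{1}{-1 - 3}}{4} = \frac{\left(-10\right) \frac{1}{-4}}{4} = \frac{\left(-10\right) \left(- \frac{1}{4}\right)}{4} = \frac{1}{4} \cdot \frac{5}{2} = \frac{5}{8} \approx 0.625$)
$G{\left(f \right)} = 3$ ($G{\left(f \right)} = 6 - 3 = 3$)
$\left(21 + \left(h - G{\left(-5 \right)}\right)\right) \left(-43\right) = \left(21 + \left(\frac{5}{8} - 3\right)\right) \left(-43\right) = \left(21 - \frac{19}{8}\right) \left(-43\right) = \frac{149}{8} \left(-43\right) = - \frac{6407}{8}$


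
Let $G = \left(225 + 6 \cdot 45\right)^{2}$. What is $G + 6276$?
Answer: $251301$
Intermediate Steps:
$G = 245025$ ($G = \left(225 + 270\right)^{2} = 495^{2} = 245025$)
$G + 6276 = 245025 + 6276 = 251301$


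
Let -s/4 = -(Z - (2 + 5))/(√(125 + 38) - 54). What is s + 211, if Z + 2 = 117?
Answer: 557555/2753 - 432*√163/2753 ≈ 200.52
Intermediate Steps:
Z = 115 (Z = -2 + 117 = 115)
s = 432/(-54 + √163) (s = -(-4)*(115 - (2 + 5))/(√(125 + 38) - 54) = -(-4)*(115 - 1*7)/(√163 - 54) = -(-4)*(115 - 7)/(-54 + √163) = -(-4)*108/(-54 + √163) = -(-432)/(-54 + √163) = 432/(-54 + √163) ≈ -10.477)
s + 211 = (-23328/2753 - 432*√163/2753) + 211 = 557555/2753 - 432*√163/2753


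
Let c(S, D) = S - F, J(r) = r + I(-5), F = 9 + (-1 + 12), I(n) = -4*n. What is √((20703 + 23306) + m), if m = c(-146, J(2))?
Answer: √43843 ≈ 209.39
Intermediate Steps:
F = 20 (F = 9 + 11 = 20)
J(r) = 20 + r (J(r) = r - 4*(-5) = r + 20 = 20 + r)
c(S, D) = -20 + S (c(S, D) = S - 1*20 = S - 20 = -20 + S)
m = -166 (m = -20 - 146 = -166)
√((20703 + 23306) + m) = √((20703 + 23306) - 166) = √(44009 - 166) = √43843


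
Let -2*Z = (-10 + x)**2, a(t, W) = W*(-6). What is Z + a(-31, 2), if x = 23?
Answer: -193/2 ≈ -96.500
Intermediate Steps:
a(t, W) = -6*W
Z = -169/2 (Z = -(-10 + 23)**2/2 = -1/2*13**2 = -1/2*169 = -169/2 ≈ -84.500)
Z + a(-31, 2) = -169/2 - 6*2 = -169/2 - 12 = -193/2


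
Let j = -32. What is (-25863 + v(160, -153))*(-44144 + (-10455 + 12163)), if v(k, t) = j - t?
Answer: 1092387512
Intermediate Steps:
v(k, t) = -32 - t
(-25863 + v(160, -153))*(-44144 + (-10455 + 12163)) = (-25863 + (-32 - 1*(-153)))*(-44144 + (-10455 + 12163)) = (-25863 + (-32 + 153))*(-44144 + 1708) = (-25863 + 121)*(-42436) = -25742*(-42436) = 1092387512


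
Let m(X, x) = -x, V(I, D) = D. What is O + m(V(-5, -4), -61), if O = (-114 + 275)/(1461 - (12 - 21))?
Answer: 12833/210 ≈ 61.109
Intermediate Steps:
O = 23/210 (O = 161/(1461 - 1*(-9)) = 161/(1461 + 9) = 161/1470 = 161*(1/1470) = 23/210 ≈ 0.10952)
O + m(V(-5, -4), -61) = 23/210 - 1*(-61) = 23/210 + 61 = 12833/210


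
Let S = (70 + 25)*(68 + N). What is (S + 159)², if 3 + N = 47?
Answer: 116618401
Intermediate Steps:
N = 44 (N = -3 + 47 = 44)
S = 10640 (S = (70 + 25)*(68 + 44) = 95*112 = 10640)
(S + 159)² = (10640 + 159)² = 10799² = 116618401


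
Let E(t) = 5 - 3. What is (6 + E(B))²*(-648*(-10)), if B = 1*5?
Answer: 414720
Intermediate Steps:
B = 5
E(t) = 2
(6 + E(B))²*(-648*(-10)) = (6 + 2)²*(-648*(-10)) = 8²*6480 = 64*6480 = 414720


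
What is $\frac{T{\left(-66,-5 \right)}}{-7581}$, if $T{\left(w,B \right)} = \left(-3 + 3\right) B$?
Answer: $0$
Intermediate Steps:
$T{\left(w,B \right)} = 0$ ($T{\left(w,B \right)} = 0 B = 0$)
$\frac{T{\left(-66,-5 \right)}}{-7581} = \frac{0}{-7581} = 0 \left(- \frac{1}{7581}\right) = 0$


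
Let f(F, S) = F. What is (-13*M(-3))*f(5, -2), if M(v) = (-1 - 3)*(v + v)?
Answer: -1560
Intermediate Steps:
M(v) = -8*v
(-13*M(-3))*f(5, -2) = -(-104)*(-3)*5 = -13*24*5 = -312*5 = -1560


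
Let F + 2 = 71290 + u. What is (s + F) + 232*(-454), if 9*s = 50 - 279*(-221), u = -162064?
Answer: -1703227/9 ≈ -1.8925e+5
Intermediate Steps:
s = 61709/9 (s = (50 - 279*(-221))/9 = (50 + 61659)/9 = (⅑)*61709 = 61709/9 ≈ 6856.6)
F = -90776 (F = -2 + (71290 - 162064) = -2 - 90774 = -90776)
(s + F) + 232*(-454) = (61709/9 - 90776) + 232*(-454) = -755275/9 - 105328 = -1703227/9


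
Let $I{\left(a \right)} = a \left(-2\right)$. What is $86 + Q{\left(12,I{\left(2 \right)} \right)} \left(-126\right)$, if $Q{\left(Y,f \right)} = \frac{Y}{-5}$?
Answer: $\frac{1942}{5} \approx 388.4$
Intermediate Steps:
$I{\left(a \right)} = - 2 a$
$Q{\left(Y,f \right)} = - \frac{Y}{5}$ ($Q{\left(Y,f \right)} = Y \left(- \frac{1}{5}\right) = - \frac{Y}{5}$)
$86 + Q{\left(12,I{\left(2 \right)} \right)} \left(-126\right) = 86 + \left(- \frac{1}{5}\right) 12 \left(-126\right) = 86 - - \frac{1512}{5} = 86 + \frac{1512}{5} = \frac{1942}{5}$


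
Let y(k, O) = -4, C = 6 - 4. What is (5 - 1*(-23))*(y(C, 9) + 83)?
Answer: 2212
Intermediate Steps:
C = 2
(5 - 1*(-23))*(y(C, 9) + 83) = (5 - 1*(-23))*(-4 + 83) = (5 + 23)*79 = 28*79 = 2212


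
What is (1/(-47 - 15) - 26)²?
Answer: 2601769/3844 ≈ 676.84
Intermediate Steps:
(1/(-47 - 15) - 26)² = (1/(-62) - 26)² = (-1/62 - 26)² = (-1613/62)² = 2601769/3844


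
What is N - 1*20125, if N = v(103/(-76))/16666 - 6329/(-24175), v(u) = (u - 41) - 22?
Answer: -616228493052261/30620441800 ≈ -20125.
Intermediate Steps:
v(u) = -63 + u (v(u) = (-41 + u) - 22 = -63 + u)
N = 7898172739/30620441800 (N = (-63 + 103/(-76))/16666 - 6329/(-24175) = (-63 + 103*(-1/76))*(1/16666) - 6329*(-1/24175) = (-63 - 103/76)*(1/16666) + 6329/24175 = -4891/76*1/16666 + 6329/24175 = -4891/1266616 + 6329/24175 = 7898172739/30620441800 ≈ 0.25794)
N - 1*20125 = 7898172739/30620441800 - 1*20125 = 7898172739/30620441800 - 20125 = -616228493052261/30620441800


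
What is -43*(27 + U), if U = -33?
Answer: 258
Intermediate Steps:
-43*(27 + U) = -43*(27 - 33) = -43*(-6) = 258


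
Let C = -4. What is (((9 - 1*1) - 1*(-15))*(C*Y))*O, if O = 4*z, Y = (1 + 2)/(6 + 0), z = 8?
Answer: -1472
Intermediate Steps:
Y = ½ (Y = 3/6 = 3*(⅙) = ½ ≈ 0.50000)
O = 32 (O = 4*8 = 32)
(((9 - 1*1) - 1*(-15))*(C*Y))*O = (((9 - 1*1) - 1*(-15))*(-4*½))*32 = (((9 - 1) + 15)*(-2))*32 = ((8 + 15)*(-2))*32 = (23*(-2))*32 = -46*32 = -1472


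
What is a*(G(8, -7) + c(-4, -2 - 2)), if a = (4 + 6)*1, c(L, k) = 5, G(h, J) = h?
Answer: 130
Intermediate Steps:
a = 10 (a = 10*1 = 10)
a*(G(8, -7) + c(-4, -2 - 2)) = 10*(8 + 5) = 10*13 = 130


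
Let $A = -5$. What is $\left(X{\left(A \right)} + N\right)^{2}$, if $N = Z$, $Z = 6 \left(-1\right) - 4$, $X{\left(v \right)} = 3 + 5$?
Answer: $4$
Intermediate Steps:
$X{\left(v \right)} = 8$
$Z = -10$ ($Z = -6 - 4 = -10$)
$N = -10$
$\left(X{\left(A \right)} + N\right)^{2} = \left(8 - 10\right)^{2} = \left(-2\right)^{2} = 4$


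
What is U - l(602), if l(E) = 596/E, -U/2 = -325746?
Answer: 196098794/301 ≈ 6.5149e+5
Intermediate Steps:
U = 651492 (U = -2*(-325746) = 651492)
U - l(602) = 651492 - 596/602 = 651492 - 1*298/301 = 651492 - 298/301 = 196098794/301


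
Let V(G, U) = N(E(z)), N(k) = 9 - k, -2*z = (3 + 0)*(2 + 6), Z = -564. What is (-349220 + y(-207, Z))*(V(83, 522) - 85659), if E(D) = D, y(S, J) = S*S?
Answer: 26236999698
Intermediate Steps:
z = -12 (z = -(3 + 0)*(2 + 6)/2 = -3*8/2 = -½*24 = -12)
y(S, J) = S²
V(G, U) = 21 (V(G, U) = 9 - 1*(-12) = 9 + 12 = 21)
(-349220 + y(-207, Z))*(V(83, 522) - 85659) = (-349220 + (-207)²)*(21 - 85659) = (-349220 + 42849)*(-85638) = -306371*(-85638) = 26236999698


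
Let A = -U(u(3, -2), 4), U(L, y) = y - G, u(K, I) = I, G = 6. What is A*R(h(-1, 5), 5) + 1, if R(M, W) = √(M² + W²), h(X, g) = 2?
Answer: 1 + 2*√29 ≈ 11.770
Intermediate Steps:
U(L, y) = -6 + y (U(L, y) = y - 1*6 = y - 6 = -6 + y)
A = 2 (A = -(-6 + 4) = -1*(-2) = 2)
A*R(h(-1, 5), 5) + 1 = 2*√(2² + 5²) + 1 = 2*√(4 + 25) + 1 = 2*√29 + 1 = 1 + 2*√29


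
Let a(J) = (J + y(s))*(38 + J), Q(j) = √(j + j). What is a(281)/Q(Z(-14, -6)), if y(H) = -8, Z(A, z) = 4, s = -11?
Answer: 87087*√2/4 ≈ 30790.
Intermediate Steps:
Q(j) = √2*√j (Q(j) = √(2*j) = √2*√j)
a(J) = (-8 + J)*(38 + J) (a(J) = (J - 8)*(38 + J) = (-8 + J)*(38 + J))
a(281)/Q(Z(-14, -6)) = (-304 + 281² + 30*281)/((√2*√4)) = (-304 + 78961 + 8430)/((√2*2)) = 87087/((2*√2)) = 87087*(√2/4) = 87087*√2/4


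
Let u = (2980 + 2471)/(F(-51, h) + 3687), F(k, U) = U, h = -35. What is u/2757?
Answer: 1817/3356188 ≈ 0.00054139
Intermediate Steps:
u = 5451/3652 (u = (2980 + 2471)/(-35 + 3687) = 5451/3652 ≈ 1.4926)
u/2757 = (5451/3652)/2757 = (5451/3652)*(1/2757) = 1817/3356188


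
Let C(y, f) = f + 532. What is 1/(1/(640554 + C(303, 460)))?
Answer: 641546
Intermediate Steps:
C(y, f) = 532 + f
1/(1/(640554 + C(303, 460))) = 1/(1/(640554 + (532 + 460))) = 1/(1/(640554 + 992)) = 1/(1/641546) = 641546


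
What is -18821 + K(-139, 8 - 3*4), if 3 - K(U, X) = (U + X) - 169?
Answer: -18506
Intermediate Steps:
K(U, X) = 172 - U - X (K(U, X) = 3 - ((U + X) - 169) = 3 - (-169 + U + X) = 3 + (169 - U - X) = 172 - U - X)
-18821 + K(-139, 8 - 3*4) = -18821 + (172 - 1*(-139) - (8 - 3*4)) = -18821 + (172 + 139 - (8 - 12)) = -18821 + (172 + 139 - 1*(-4)) = -18821 + (172 + 139 + 4) = -18821 + 315 = -18506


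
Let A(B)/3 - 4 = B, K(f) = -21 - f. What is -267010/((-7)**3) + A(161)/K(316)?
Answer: 89812585/115591 ≈ 776.99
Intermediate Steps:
A(B) = 12 + 3*B
-267010/((-7)**3) + A(161)/K(316) = -267010/((-7)**3) + (12 + 3*161)/(-21 - 1*316) = -267010/(-343) + (12 + 483)/(-21 - 316) = -267010*(-1/343) + 495/(-337) = 267010/343 + 495*(-1/337) = 267010/343 - 495/337 = 89812585/115591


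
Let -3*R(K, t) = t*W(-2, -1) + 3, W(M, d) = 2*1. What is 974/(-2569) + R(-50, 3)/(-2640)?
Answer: -854551/2260720 ≈ -0.37800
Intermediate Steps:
W(M, d) = 2
R(K, t) = -1 - 2*t/3 (R(K, t) = -(t*2 + 3)/3 = -(2*t + 3)/3 = -(3 + 2*t)/3 = -1 - 2*t/3)
974/(-2569) + R(-50, 3)/(-2640) = 974/(-2569) + (-1 - ⅔*3)/(-2640) = 974*(-1/2569) + (-1 - 2)*(-1/2640) = -974/2569 - 3*(-1/2640) = -974/2569 + 1/880 = -854551/2260720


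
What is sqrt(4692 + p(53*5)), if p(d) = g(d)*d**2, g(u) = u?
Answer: sqrt(18614317) ≈ 4314.4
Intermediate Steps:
p(d) = d**3 (p(d) = d*d**2 = d**3)
sqrt(4692 + p(53*5)) = sqrt(4692 + (53*5)**3) = sqrt(4692 + 265**3) = sqrt(4692 + 18609625) = sqrt(18614317)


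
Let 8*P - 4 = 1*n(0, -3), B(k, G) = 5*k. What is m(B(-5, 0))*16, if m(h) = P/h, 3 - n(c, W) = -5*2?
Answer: -34/25 ≈ -1.3600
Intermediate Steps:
n(c, W) = 13 (n(c, W) = 3 - (-5)*2 = 3 - 1*(-10) = 3 + 10 = 13)
P = 17/8 (P = 1/2 + (1*13)/8 = 1/2 + (1/8)*13 = 1/2 + 13/8 = 17/8 ≈ 2.1250)
m(h) = 17/(8*h)
m(B(-5, 0))*16 = (17/(8*((5*(-5)))))*16 = ((17/8)/(-25))*16 = ((17/8)*(-1/25))*16 = -17/200*16 = -34/25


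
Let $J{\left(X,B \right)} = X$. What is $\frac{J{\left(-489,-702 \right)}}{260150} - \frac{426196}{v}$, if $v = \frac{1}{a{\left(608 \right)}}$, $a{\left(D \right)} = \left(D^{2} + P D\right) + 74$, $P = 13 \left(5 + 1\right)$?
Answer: $- \frac{46252790611883289}{260150} \approx -1.7779 \cdot 10^{11}$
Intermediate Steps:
$P = 78$ ($P = 13 \cdot 6 = 78$)
$a{\left(D \right)} = 74 + D^{2} + 78 D$ ($a{\left(D \right)} = \left(D^{2} + 78 D\right) + 74 = 74 + D^{2} + 78 D$)
$v = \frac{1}{417162}$ ($v = \frac{1}{74 + 608^{2} + 78 \cdot 608} = \frac{1}{74 + 369664 + 47424} = \frac{1}{417162} \approx 2.3972 \cdot 10^{-6}$)
$\frac{J{\left(-489,-702 \right)}}{260150} - \frac{426196}{v} = - \frac{489}{260150} - 426196 \frac{1}{\frac{1}{417162}} = \left(-489\right) \frac{1}{260150} - 177792775752 = - \frac{489}{260150} - 177792775752 = - \frac{46252790611883289}{260150}$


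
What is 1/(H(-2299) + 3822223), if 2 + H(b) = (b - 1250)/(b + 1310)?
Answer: 989/3780180118 ≈ 2.6163e-7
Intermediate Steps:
H(b) = -2 + (-1250 + b)/(1310 + b) (H(b) = -2 + (b - 1250)/(b + 1310) = -2 + (-1250 + b)/(1310 + b))
1/(H(-2299) + 3822223) = 1/((-3870 - 1*(-2299))/(1310 - 2299) + 3822223) = 1/((-3870 + 2299)/(-989) + 3822223) = 1/(-1/989*(-1571) + 3822223) = 1/(1571/989 + 3822223) = 1/(3780180118/989) = 989/3780180118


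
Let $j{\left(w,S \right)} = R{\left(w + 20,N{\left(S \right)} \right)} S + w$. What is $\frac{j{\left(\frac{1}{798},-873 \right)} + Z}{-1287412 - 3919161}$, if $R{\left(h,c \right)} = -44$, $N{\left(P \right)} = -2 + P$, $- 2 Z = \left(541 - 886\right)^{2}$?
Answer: $\frac{8419099}{2077422627} \approx 0.0040527$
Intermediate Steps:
$Z = - \frac{119025}{2}$ ($Z = - \frac{\left(541 - 886\right)^{2}}{2} = - \frac{\left(-345\right)^{2}}{2} = \left(- \frac{1}{2}\right) 119025 = - \frac{119025}{2} \approx -59513.0$)
$j{\left(w,S \right)} = w - 44 S$ ($j{\left(w,S \right)} = - 44 S + w = w - 44 S$)
$\frac{j{\left(\frac{1}{798},-873 \right)} + Z}{-1287412 - 3919161} = \frac{\left(\frac{1}{798} - -38412\right) - \frac{119025}{2}}{-1287412 - 3919161} = \frac{\left(\frac{1}{798} + 38412\right) - \frac{119025}{2}}{-5206573} = \left(\frac{30652777}{798} - \frac{119025}{2}\right) \left(- \frac{1}{5206573}\right) = \left(- \frac{8419099}{399}\right) \left(- \frac{1}{5206573}\right) = \frac{8419099}{2077422627}$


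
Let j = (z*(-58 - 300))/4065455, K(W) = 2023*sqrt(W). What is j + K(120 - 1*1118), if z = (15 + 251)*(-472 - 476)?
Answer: 90276144/4065455 + 2023*I*sqrt(998) ≈ 22.206 + 63909.0*I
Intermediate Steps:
z = -252168 (z = 266*(-948) = -252168)
j = 90276144/4065455 (j = -252168*(-58 - 300)/4065455 = -252168*(-358)*(1/4065455) = 90276144*(1/4065455) = 90276144/4065455 ≈ 22.206)
j + K(120 - 1*1118) = 90276144/4065455 + 2023*sqrt(120 - 1*1118) = 90276144/4065455 + 2023*sqrt(120 - 1118) = 90276144/4065455 + 2023*sqrt(-998) = 90276144/4065455 + 2023*(I*sqrt(998)) = 90276144/4065455 + 2023*I*sqrt(998)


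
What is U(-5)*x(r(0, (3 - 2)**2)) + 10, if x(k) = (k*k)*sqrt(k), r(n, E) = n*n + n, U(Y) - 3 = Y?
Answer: 10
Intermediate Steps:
U(Y) = 3 + Y
r(n, E) = n + n**2 (r(n, E) = n**2 + n = n + n**2)
x(k) = k**(5/2) (x(k) = k**2*sqrt(k) = k**(5/2))
U(-5)*x(r(0, (3 - 2)**2)) + 10 = (3 - 5)*(0*(1 + 0))**(5/2) + 10 = -2*(0*1)**(5/2) + 10 = -2*0**(5/2) + 10 = -2*0 + 10 = 0 + 10 = 10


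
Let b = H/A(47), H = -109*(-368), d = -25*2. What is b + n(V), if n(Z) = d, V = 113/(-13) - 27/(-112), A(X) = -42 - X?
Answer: -44562/89 ≈ -500.70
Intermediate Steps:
V = -12305/1456 (V = 113*(-1/13) - 27*(-1/112) = -113/13 + 27/112 = -12305/1456 ≈ -8.4512)
d = -50
H = 40112
n(Z) = -50
b = -40112/89 (b = 40112/(-42 - 1*47) = 40112/(-42 - 47) = 40112/(-89) = 40112*(-1/89) = -40112/89 ≈ -450.70)
b + n(V) = -40112/89 - 50 = -44562/89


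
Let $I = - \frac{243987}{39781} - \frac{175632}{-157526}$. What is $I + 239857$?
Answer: $\frac{751521235241086}{3133270903} \approx 2.3985 \cdot 10^{5}$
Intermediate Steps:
$I = - \frac{15723739785}{3133270903}$ ($I = \left(-243987\right) \frac{1}{39781} - - \frac{87816}{78763} = - \frac{243987}{39781} + \frac{87816}{78763} = - \frac{15723739785}{3133270903} \approx -5.0183$)
$I + 239857 = - \frac{15723739785}{3133270903} + 239857 = \frac{751521235241086}{3133270903}$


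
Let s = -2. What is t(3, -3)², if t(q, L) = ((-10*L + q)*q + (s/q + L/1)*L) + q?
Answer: 12769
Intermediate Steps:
t(q, L) = q + L*(L - 2/q) + q*(q - 10*L) (t(q, L) = ((-10*L + q)*q + (-2/q + L/1)*L) + q = ((q - 10*L)*q + (-2/q + L*1)*L) + q = (q*(q - 10*L) + (-2/q + L)*L) + q = (q*(q - 10*L) + (L - 2/q)*L) + q = (q*(q - 10*L) + L*(L - 2/q)) + q = (L*(L - 2/q) + q*(q - 10*L)) + q = q + L*(L - 2/q) + q*(q - 10*L))
t(3, -3)² = (3 + (-3)² + 3² - 10*(-3)*3 - 2*(-3)/3)² = (3 + 9 + 9 + 90 - 2*(-3)*⅓)² = (3 + 9 + 9 + 90 + 2)² = 113² = 12769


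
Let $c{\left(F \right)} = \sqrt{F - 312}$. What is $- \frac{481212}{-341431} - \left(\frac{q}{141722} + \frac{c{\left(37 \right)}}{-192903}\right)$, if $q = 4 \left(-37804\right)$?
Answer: $\frac{59914078580}{24194142091} + \frac{5 i \sqrt{11}}{192903} \approx 2.4764 + 8.5966 \cdot 10^{-5} i$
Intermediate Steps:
$q = -151216$
$c{\left(F \right)} = \sqrt{-312 + F}$
$- \frac{481212}{-341431} - \left(\frac{q}{141722} + \frac{c{\left(37 \right)}}{-192903}\right) = - \frac{481212}{-341431} - \left(- \frac{151216}{141722} + \frac{\sqrt{-312 + 37}}{-192903}\right) = \left(-481212\right) \left(- \frac{1}{341431}\right) - \left(\left(-151216\right) \frac{1}{141722} + \sqrt{-275} \left(- \frac{1}{192903}\right)\right) = \frac{481212}{341431} - \left(- \frac{75608}{70861} + 5 i \sqrt{11} \left(- \frac{1}{192903}\right)\right) = \frac{481212}{341431} - \left(- \frac{75608}{70861} - \frac{5 i \sqrt{11}}{192903}\right) = \frac{481212}{341431} + \left(\frac{75608}{70861} + \frac{5 i \sqrt{11}}{192903}\right) = \frac{59914078580}{24194142091} + \frac{5 i \sqrt{11}}{192903}$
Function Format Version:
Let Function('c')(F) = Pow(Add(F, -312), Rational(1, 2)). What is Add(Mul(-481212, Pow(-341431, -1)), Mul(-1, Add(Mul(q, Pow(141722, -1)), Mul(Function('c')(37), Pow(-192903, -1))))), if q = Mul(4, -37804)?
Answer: Add(Rational(59914078580, 24194142091), Mul(Rational(5, 192903), I, Pow(11, Rational(1, 2)))) ≈ Add(2.4764, Mul(8.5966e-5, I))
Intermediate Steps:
q = -151216
Function('c')(F) = Pow(Add(-312, F), Rational(1, 2))
Add(Mul(-481212, Pow(-341431, -1)), Mul(-1, Add(Mul(q, Pow(141722, -1)), Mul(Function('c')(37), Pow(-192903, -1))))) = Add(Mul(-481212, Pow(-341431, -1)), Mul(-1, Add(Mul(-151216, Pow(141722, -1)), Mul(Pow(Add(-312, 37), Rational(1, 2)), Pow(-192903, -1))))) = Add(Mul(-481212, Rational(-1, 341431)), Mul(-1, Add(Mul(-151216, Rational(1, 141722)), Mul(Pow(-275, Rational(1, 2)), Rational(-1, 192903))))) = Add(Rational(481212, 341431), Mul(-1, Add(Rational(-75608, 70861), Mul(Mul(5, I, Pow(11, Rational(1, 2))), Rational(-1, 192903))))) = Add(Rational(481212, 341431), Mul(-1, Add(Rational(-75608, 70861), Mul(Rational(-5, 192903), I, Pow(11, Rational(1, 2)))))) = Add(Rational(481212, 341431), Add(Rational(75608, 70861), Mul(Rational(5, 192903), I, Pow(11, Rational(1, 2))))) = Add(Rational(59914078580, 24194142091), Mul(Rational(5, 192903), I, Pow(11, Rational(1, 2))))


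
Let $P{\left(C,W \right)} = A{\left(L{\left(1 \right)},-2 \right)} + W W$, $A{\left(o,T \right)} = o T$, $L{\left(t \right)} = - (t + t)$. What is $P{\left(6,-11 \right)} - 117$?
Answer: $8$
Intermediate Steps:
$L{\left(t \right)} = - 2 t$
$A{\left(o,T \right)} = T o$
$P{\left(C,W \right)} = 4 + W^{2}$ ($P{\left(C,W \right)} = - 2 \left(\left(-2\right) 1\right) + W W = \left(-2\right) \left(-2\right) + W^{2} = 4 + W^{2}$)
$P{\left(6,-11 \right)} - 117 = \left(4 + \left(-11\right)^{2}\right) - 117 = \left(4 + 121\right) - 117 = 125 - 117 = 8$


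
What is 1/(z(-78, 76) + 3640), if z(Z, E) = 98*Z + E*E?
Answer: 1/1772 ≈ 0.00056433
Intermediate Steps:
z(Z, E) = E**2 + 98*Z (z(Z, E) = 98*Z + E**2 = E**2 + 98*Z)
1/(z(-78, 76) + 3640) = 1/((76**2 + 98*(-78)) + 3640) = 1/((5776 - 7644) + 3640) = 1/(-1868 + 3640) = 1/1772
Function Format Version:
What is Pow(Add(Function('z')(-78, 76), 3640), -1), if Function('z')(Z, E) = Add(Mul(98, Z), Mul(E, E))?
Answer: Rational(1, 1772) ≈ 0.00056433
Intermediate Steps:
Function('z')(Z, E) = Add(Pow(E, 2), Mul(98, Z)) (Function('z')(Z, E) = Add(Mul(98, Z), Pow(E, 2)) = Add(Pow(E, 2), Mul(98, Z)))
Pow(Add(Function('z')(-78, 76), 3640), -1) = Pow(Add(Add(Pow(76, 2), Mul(98, -78)), 3640), -1) = Pow(Add(Add(5776, -7644), 3640), -1) = Pow(Add(-1868, 3640), -1) = Pow(1772, -1) = Rational(1, 1772)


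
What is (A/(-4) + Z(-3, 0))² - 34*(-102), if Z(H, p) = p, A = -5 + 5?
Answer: 3468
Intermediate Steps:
A = 0
(A/(-4) + Z(-3, 0))² - 34*(-102) = (0/(-4) + 0)² - 34*(-102) = (0*(-¼) + 0)² + 3468 = (0 + 0)² + 3468 = 0² + 3468 = 0 + 3468 = 3468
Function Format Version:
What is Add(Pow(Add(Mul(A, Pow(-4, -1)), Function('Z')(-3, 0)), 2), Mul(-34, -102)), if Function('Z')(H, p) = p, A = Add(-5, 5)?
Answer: 3468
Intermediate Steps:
A = 0
Add(Pow(Add(Mul(A, Pow(-4, -1)), Function('Z')(-3, 0)), 2), Mul(-34, -102)) = Add(Pow(Add(Mul(0, Pow(-4, -1)), 0), 2), Mul(-34, -102)) = Add(Pow(Add(Mul(0, Rational(-1, 4)), 0), 2), 3468) = Add(Pow(Add(0, 0), 2), 3468) = Add(Pow(0, 2), 3468) = Add(0, 3468) = 3468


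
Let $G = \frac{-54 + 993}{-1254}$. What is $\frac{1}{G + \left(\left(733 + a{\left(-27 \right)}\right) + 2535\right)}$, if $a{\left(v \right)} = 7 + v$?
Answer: $\frac{418}{1357351} \approx 0.00030795$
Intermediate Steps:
$G = - \frac{313}{418}$ ($G = 939 \left(- \frac{1}{1254}\right) = - \frac{313}{418} \approx -0.7488$)
$\frac{1}{G + \left(\left(733 + a{\left(-27 \right)}\right) + 2535\right)} = \frac{1}{- \frac{313}{418} + \left(\left(733 + \left(7 - 27\right)\right) + 2535\right)} = \frac{1}{- \frac{313}{418} + \left(\left(733 - 20\right) + 2535\right)} = \frac{1}{- \frac{313}{418} + \left(713 + 2535\right)} = \frac{1}{- \frac{313}{418} + 3248} = \frac{1}{\frac{1357351}{418}} = \frac{418}{1357351}$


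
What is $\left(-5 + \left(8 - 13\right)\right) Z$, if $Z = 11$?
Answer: $-110$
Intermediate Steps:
$\left(-5 + \left(8 - 13\right)\right) Z = \left(-5 + \left(8 - 13\right)\right) 11 = \left(-5 - 5\right) 11 = \left(-10\right) 11 = -110$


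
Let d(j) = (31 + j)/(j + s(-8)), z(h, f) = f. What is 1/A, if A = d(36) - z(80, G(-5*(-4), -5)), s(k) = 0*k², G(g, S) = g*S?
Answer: 36/3667 ≈ 0.0098173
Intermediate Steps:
G(g, S) = S*g
s(k) = 0
d(j) = (31 + j)/j (d(j) = (31 + j)/(j + 0) = (31 + j)/j)
A = 3667/36 (A = (31 + 36)/36 - (-5)*(-5*(-4)) = (1/36)*67 - (-5)*20 = 67/36 - 1*(-100) = 67/36 + 100 = 3667/36 ≈ 101.86)
1/A = 1/(3667/36) = 36/3667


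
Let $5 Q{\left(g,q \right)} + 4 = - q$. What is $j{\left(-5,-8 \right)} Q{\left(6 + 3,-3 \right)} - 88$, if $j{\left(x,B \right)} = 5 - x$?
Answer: $-90$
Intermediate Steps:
$Q{\left(g,q \right)} = - \frac{4}{5} - \frac{q}{5}$ ($Q{\left(g,q \right)} = - \frac{4}{5} + \frac{\left(-1\right) q}{5} = - \frac{4}{5} - \frac{q}{5}$)
$j{\left(-5,-8 \right)} Q{\left(6 + 3,-3 \right)} - 88 = \left(5 - -5\right) \left(- \frac{4}{5} - - \frac{3}{5}\right) - 88 = \left(5 + 5\right) \left(- \frac{4}{5} + \frac{3}{5}\right) - 88 = 10 \left(- \frac{1}{5}\right) - 88 = -2 - 88 = -90$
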